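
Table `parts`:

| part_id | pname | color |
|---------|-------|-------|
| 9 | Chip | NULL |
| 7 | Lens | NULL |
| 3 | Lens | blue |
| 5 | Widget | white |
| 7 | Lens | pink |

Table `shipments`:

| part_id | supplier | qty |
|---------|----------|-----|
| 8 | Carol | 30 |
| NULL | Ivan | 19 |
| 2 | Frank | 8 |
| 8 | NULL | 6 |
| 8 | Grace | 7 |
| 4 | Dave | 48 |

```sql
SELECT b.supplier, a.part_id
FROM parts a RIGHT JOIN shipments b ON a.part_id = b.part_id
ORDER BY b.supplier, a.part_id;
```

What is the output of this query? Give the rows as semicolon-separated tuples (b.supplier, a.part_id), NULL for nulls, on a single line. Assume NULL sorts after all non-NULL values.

(Carol, NULL); (Dave, NULL); (Frank, NULL); (Grace, NULL); (Ivan, NULL); (NULL, NULL)

RIGHT JOIN keeps every row from `shipments`; unmatched rows get NULL for `parts`'s columns.
Matching on a.part_id = b.part_id. A NULL in a compared column never satisfies the condition.
Matched pairs: 0; unmatched b rows kept: 6.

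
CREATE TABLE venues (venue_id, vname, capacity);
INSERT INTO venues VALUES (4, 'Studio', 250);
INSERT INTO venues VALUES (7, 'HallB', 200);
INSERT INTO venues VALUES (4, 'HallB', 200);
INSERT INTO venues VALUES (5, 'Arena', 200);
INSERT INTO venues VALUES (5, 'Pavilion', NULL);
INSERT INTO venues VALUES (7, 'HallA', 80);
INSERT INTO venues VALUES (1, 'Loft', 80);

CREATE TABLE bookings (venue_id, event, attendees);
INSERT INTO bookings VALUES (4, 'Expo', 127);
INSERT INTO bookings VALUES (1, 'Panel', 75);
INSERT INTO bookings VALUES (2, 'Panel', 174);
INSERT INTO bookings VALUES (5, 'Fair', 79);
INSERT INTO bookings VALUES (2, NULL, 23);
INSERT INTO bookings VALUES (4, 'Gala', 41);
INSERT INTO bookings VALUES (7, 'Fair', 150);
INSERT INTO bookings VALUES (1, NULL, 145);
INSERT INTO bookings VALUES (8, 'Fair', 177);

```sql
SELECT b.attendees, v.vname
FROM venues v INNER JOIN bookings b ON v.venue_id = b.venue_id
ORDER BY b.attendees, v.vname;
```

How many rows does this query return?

INNER JOIN keeps only pairs where the ON condition holds.
Matching on v.venue_id = b.venue_id.
- v row (venue_id=4): matches 2 b row(s) → 2 output row(s).
- v row (venue_id=7): matches 1 b row(s) → 1 output row(s).
- v row (venue_id=4): matches 2 b row(s) → 2 output row(s).
- v row (venue_id=5): matches 1 b row(s) → 1 output row(s).
- v row (venue_id=5): matches 1 b row(s) → 1 output row(s).
- v row (venue_id=7): matches 1 b row(s) → 1 output row(s).
- v row (venue_id=1): matches 2 b row(s) → 2 output row(s).
Total: 10 rows.

10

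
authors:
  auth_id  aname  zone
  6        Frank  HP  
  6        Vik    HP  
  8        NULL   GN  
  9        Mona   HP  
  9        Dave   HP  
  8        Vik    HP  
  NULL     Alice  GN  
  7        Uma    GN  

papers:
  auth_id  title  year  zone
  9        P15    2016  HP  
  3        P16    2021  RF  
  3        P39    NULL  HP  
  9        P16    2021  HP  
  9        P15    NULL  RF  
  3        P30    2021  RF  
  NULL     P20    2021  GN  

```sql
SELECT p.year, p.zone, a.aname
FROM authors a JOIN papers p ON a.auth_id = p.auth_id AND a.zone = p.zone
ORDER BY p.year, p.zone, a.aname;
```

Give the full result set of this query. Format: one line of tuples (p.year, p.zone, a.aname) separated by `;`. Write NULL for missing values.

INNER JOIN keeps only pairs where the ON condition holds.
Matching on a.auth_id = p.auth_id AND a.zone = p.zone. A NULL in a compared column never satisfies the condition.
Matched pairs: 4.

(2016, HP, Dave); (2016, HP, Mona); (2021, HP, Dave); (2021, HP, Mona)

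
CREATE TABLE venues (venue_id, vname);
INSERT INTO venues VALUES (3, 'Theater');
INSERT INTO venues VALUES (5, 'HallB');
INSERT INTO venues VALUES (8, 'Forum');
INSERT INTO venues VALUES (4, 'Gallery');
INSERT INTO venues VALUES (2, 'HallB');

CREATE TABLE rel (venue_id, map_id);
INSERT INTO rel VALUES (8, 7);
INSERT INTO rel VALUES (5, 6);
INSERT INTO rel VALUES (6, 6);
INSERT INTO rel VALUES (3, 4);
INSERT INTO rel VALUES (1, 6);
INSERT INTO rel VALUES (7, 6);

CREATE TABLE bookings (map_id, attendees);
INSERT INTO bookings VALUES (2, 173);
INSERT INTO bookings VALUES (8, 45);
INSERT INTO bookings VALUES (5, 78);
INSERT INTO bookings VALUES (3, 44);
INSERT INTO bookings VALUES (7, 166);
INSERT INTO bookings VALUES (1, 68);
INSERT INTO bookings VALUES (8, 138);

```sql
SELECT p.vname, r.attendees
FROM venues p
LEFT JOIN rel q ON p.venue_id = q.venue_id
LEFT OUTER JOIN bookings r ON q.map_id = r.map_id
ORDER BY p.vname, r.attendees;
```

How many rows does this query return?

Joins associate left-to-right: venues LEFT JOIN rel on venue_id gives 5 intermediate row(s).
Then LEFT JOIN `bookings r` on map_id: each of those 5 rows is kept; rows whose q.map_id has no match in r get NULL for r's columns.
Result: 5 row(s).

5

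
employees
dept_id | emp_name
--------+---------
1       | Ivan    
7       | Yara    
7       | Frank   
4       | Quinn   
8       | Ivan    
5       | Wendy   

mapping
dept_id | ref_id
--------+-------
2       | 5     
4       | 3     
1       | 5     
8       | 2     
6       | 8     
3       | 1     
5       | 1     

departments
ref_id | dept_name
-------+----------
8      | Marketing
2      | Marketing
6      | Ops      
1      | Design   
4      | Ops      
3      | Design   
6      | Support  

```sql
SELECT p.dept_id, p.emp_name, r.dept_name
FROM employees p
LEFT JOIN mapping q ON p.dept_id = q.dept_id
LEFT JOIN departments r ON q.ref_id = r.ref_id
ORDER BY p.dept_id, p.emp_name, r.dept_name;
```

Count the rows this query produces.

6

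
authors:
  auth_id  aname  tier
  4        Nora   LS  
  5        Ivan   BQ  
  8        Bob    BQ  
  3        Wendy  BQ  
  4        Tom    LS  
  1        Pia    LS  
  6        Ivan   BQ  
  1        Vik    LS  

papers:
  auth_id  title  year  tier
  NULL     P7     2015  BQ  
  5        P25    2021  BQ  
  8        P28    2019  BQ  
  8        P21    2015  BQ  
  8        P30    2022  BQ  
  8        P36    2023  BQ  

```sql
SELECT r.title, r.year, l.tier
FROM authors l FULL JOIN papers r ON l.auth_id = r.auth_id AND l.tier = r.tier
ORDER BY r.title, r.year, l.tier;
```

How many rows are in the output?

12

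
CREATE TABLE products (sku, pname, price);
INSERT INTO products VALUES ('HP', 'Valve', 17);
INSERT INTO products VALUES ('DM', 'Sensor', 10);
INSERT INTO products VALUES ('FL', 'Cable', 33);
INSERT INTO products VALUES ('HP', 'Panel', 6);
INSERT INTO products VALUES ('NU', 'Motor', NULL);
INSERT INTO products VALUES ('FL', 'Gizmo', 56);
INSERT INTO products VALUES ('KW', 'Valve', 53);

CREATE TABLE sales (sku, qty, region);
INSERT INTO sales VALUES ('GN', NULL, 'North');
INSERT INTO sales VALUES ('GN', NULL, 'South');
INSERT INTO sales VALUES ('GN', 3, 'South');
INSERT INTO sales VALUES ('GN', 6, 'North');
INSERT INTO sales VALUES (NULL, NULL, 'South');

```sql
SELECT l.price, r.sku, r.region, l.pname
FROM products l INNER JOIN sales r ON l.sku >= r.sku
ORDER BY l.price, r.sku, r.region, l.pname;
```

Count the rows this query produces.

INNER JOIN keeps only pairs where the ON condition holds.
Matching on l.sku >= r.sku. A NULL in a compared column never satisfies the condition.
- l (sku=HP) pairs with 4 row(s) of r.
- l (sku=DM) has no partner → excluded.
- l (sku=FL) has no partner → excluded.
- l (sku=HP) pairs with 4 row(s) of r.
- l (sku=NU) pairs with 4 row(s) of r.
- l (sku=FL) has no partner → excluded.
- l (sku=KW) pairs with 4 row(s) of r.
Total: 16 rows.

16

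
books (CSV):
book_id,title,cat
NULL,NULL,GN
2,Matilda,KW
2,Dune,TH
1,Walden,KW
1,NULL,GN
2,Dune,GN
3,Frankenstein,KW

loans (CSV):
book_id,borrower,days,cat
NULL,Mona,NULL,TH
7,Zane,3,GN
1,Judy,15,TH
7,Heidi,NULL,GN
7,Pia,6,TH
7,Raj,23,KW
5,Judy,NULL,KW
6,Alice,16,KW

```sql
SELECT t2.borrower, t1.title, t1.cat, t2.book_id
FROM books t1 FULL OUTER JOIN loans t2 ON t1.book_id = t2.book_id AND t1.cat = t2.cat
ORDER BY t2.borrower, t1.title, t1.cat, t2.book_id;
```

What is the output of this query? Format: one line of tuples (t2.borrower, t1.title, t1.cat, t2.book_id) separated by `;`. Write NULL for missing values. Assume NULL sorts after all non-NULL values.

(Alice, NULL, NULL, 6); (Heidi, NULL, NULL, 7); (Judy, NULL, NULL, 1); (Judy, NULL, NULL, 5); (Mona, NULL, NULL, NULL); (Pia, NULL, NULL, 7); (Raj, NULL, NULL, 7); (Zane, NULL, NULL, 7); (NULL, Dune, GN, NULL); (NULL, Dune, TH, NULL); (NULL, Frankenstein, KW, NULL); (NULL, Matilda, KW, NULL); (NULL, Walden, KW, NULL); (NULL, NULL, GN, NULL); (NULL, NULL, GN, NULL)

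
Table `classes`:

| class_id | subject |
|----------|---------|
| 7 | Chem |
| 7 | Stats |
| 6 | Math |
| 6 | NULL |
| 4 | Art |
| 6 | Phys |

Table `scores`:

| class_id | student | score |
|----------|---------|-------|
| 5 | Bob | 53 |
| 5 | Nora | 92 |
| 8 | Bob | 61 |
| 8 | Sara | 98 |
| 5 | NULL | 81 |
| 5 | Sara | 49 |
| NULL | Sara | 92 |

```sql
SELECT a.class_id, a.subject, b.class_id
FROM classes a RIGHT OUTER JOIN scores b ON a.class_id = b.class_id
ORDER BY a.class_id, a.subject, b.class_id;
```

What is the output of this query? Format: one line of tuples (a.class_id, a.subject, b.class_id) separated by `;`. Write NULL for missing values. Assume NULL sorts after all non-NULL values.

RIGHT JOIN keeps every row from `scores`; unmatched rows get NULL for `classes`'s columns.
Matching on a.class_id = b.class_id. A NULL in a compared column never satisfies the condition.
- a (class_id=7) has no partner in b.
- a (class_id=7) has no partner in b.
- a (class_id=6) has no partner in b.
- a (class_id=6) has no partner in b.
- a (class_id=4) has no partner in b.
- a (class_id=6) has no partner in b.
- plus 7 unmatched b row(s), each kept with NULL a columns.
After projecting and ordering:
a.class_id | a.subject | b.class_id
NULL | NULL | 5
NULL | NULL | 5
NULL | NULL | 5
NULL | NULL | 5
NULL | NULL | 8
NULL | NULL | 8
NULL | NULL | NULL

(NULL, NULL, 5); (NULL, NULL, 5); (NULL, NULL, 5); (NULL, NULL, 5); (NULL, NULL, 8); (NULL, NULL, 8); (NULL, NULL, NULL)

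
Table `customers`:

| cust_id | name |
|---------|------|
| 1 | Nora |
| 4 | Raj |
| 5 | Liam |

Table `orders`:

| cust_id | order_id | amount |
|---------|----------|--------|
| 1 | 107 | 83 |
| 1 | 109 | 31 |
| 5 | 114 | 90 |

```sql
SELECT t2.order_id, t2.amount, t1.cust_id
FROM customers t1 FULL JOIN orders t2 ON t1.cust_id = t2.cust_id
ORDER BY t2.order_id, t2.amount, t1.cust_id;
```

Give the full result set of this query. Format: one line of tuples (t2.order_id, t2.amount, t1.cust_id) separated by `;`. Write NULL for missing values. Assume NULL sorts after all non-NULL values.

(107, 83, 1); (109, 31, 1); (114, 90, 5); (NULL, NULL, 4)

FULL OUTER JOIN keeps every row from both sides; unmatched rows get NULL for the other side's columns.
Matching on t1.cust_id = t2.cust_id.
- t1 (cust_id=1) pairs with 2 row(s) of t2.
- t1 (cust_id=4) has no partner → padded with NULL.
- t1 (cust_id=5) pairs with 1 row(s) of t2.
After projecting and ordering:
t2.order_id | t2.amount | t1.cust_id
107 | 83 | 1
109 | 31 | 1
114 | 90 | 5
NULL | NULL | 4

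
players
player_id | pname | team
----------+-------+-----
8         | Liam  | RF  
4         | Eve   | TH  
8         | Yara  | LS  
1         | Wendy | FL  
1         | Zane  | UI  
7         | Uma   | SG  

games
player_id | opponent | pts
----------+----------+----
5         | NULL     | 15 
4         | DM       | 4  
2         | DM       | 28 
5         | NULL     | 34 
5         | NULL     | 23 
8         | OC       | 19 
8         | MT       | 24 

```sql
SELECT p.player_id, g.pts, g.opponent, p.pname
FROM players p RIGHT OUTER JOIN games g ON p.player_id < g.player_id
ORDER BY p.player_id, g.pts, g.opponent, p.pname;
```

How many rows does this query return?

21

RIGHT JOIN keeps every row from `games`; unmatched rows get NULL for `players`'s columns.
Matching on p.player_id < g.player_id.
- p row (player_id=8): no match.
- p row (player_id=4): matches 5 g row(s) → 5 output row(s).
- p row (player_id=8): no match.
- p row (player_id=1): matches 7 g row(s) → 7 output row(s).
- p row (player_id=1): matches 7 g row(s) → 7 output row(s).
- p row (player_id=7): matches 2 g row(s) → 2 output row(s).
- every g row matched at least one p row.
Total: 21 rows.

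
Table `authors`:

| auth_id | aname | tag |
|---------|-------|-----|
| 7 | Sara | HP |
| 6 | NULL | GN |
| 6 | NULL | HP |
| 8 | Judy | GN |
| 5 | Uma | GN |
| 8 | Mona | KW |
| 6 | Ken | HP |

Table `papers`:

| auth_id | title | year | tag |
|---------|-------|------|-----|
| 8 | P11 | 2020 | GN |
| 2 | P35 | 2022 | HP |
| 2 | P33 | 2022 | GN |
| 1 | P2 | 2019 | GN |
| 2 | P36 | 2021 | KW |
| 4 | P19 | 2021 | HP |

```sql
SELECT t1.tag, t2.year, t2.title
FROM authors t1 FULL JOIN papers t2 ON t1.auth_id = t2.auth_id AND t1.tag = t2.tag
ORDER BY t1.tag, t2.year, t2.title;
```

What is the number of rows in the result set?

12

FULL OUTER JOIN keeps every row from both sides; unmatched rows get NULL for the other side's columns.
Matching on t1.auth_id = t2.auth_id AND t1.tag = t2.tag.
- t1[0] auth_id=7, tag=HP → no match; kept with NULLs on the t2 side.
- t1[1] auth_id=6, tag=GN → no match; kept with NULLs on the t2 side.
- t1[2] auth_id=6, tag=HP → no match; kept with NULLs on the t2 side.
- t1[3] auth_id=8, tag=GN → 1 match(es) in t2 → 1 row(s).
- t1[4] auth_id=5, tag=GN → no match; kept with NULLs on the t2 side.
- t1[5] auth_id=8, tag=KW → no match; kept with NULLs on the t2 side.
- t1[6] auth_id=6, tag=HP → no match; kept with NULLs on the t2 side.
- 5 row(s) from t2 found no t1 partner → padded with NULL.
Total: 1 matched + 11 padded = 12 rows.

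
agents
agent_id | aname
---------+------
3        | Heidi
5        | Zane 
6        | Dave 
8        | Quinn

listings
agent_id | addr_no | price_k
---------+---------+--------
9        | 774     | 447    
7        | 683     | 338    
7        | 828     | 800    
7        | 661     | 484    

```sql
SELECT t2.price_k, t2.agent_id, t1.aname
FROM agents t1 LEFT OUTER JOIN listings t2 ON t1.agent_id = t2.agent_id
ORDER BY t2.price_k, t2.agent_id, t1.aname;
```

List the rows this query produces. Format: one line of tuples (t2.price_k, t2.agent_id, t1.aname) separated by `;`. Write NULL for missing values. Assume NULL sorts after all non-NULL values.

(NULL, NULL, Dave); (NULL, NULL, Heidi); (NULL, NULL, Quinn); (NULL, NULL, Zane)

LEFT JOIN keeps every row from `agents`; unmatched rows get NULL for `listings`'s columns.
Matching on t1.agent_id = t2.agent_id.
- t1[0] agent_id=3 → no match; kept with NULLs on the t2 side.
- t1[1] agent_id=5 → no match; kept with NULLs on the t2 side.
- t1[2] agent_id=6 → no match; kept with NULLs on the t2 side.
- t1[3] agent_id=8 → no match; kept with NULLs on the t2 side.
After projecting and ordering:
t2.price_k | t2.agent_id | t1.aname
NULL | NULL | Dave
NULL | NULL | Heidi
NULL | NULL | Quinn
NULL | NULL | Zane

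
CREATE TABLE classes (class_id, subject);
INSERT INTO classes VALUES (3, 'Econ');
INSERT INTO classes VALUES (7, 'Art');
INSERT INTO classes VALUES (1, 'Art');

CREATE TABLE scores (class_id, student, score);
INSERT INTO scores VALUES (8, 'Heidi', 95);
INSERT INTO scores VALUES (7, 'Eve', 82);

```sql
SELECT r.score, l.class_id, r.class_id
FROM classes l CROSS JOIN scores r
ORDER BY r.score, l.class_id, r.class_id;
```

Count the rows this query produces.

CROSS JOIN pairs every row of `classes` with every row of `scores`: 3 × 2 = 6 rows.

6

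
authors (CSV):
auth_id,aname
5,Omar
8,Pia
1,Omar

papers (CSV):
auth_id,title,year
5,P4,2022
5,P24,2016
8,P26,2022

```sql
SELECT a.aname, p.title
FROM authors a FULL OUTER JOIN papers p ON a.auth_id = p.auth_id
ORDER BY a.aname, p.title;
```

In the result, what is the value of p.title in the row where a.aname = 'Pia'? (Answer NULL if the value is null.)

P26

FULL OUTER JOIN keeps every row from both sides; unmatched rows get NULL for the other side's columns.
Matching on a.auth_id = p.auth_id.
- auth_id=5: 2 matching p row(s), so 2 row(s) emitted.
- auth_id=8: 1 matching p row(s), so 1 row(s) emitted.
- auth_id=1: no p row matches, row kept with p columns NULL.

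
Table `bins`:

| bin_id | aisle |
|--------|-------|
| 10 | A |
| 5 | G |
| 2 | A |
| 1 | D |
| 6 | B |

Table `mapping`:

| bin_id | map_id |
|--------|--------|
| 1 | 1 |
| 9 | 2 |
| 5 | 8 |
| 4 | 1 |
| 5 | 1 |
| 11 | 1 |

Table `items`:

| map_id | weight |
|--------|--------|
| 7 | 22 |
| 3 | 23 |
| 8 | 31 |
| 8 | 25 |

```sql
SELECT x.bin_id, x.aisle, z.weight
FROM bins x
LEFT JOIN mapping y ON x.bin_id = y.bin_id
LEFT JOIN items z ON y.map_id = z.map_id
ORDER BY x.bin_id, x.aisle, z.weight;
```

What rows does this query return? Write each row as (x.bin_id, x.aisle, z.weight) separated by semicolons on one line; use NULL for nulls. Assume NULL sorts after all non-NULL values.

(1, D, NULL); (2, A, NULL); (5, G, 25); (5, G, 31); (5, G, NULL); (6, B, NULL); (10, A, NULL)

Step 1 — x LEFT JOIN y on bin_id → 6 row(s).
Then LEFT JOIN `items z` on map_id: each of those 6 rows is kept; rows whose y.map_id has no match in z get NULL for z's columns.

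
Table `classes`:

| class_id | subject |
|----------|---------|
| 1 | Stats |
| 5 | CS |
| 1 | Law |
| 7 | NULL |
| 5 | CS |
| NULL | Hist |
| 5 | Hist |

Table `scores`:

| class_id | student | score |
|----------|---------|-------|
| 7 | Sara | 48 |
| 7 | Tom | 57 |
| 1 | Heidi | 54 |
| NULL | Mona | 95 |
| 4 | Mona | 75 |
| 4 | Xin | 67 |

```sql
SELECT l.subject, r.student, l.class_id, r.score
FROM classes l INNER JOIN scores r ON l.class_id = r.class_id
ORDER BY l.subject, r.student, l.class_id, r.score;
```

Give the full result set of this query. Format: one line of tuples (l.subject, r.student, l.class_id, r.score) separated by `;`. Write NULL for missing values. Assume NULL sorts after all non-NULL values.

INNER JOIN keeps only pairs where the ON condition holds.
Matching on l.class_id = r.class_id. A NULL in a compared column never satisfies the condition.
- l (class_id=1) pairs with 1 row(s) of r.
- l (class_id=5) has no partner → excluded.
- l (class_id=1) pairs with 1 row(s) of r.
- l (class_id=7) pairs with 2 row(s) of r.
- l (class_id=5) has no partner → excluded.
- l (class_id=NULL) has no partner → excluded.
- l (class_id=5) has no partner → excluded.
After projecting and ordering:
l.subject | r.student | l.class_id | r.score
Law | Heidi | 1 | 54
Stats | Heidi | 1 | 54
NULL | Sara | 7 | 48
NULL | Tom | 7 | 57

(Law, Heidi, 1, 54); (Stats, Heidi, 1, 54); (NULL, Sara, 7, 48); (NULL, Tom, 7, 57)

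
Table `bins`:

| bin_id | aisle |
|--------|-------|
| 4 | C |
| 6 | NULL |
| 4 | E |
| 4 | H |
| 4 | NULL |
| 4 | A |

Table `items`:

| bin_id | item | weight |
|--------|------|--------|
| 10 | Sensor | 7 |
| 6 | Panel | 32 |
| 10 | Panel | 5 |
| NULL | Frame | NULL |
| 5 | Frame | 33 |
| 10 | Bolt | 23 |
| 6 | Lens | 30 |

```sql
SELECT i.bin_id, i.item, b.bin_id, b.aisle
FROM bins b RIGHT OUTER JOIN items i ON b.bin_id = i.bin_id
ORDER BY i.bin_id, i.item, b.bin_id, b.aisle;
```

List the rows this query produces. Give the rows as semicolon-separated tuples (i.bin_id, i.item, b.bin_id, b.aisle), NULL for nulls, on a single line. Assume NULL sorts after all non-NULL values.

(5, Frame, NULL, NULL); (6, Lens, 6, NULL); (6, Panel, 6, NULL); (10, Bolt, NULL, NULL); (10, Panel, NULL, NULL); (10, Sensor, NULL, NULL); (NULL, Frame, NULL, NULL)

RIGHT JOIN keeps every row from `items`; unmatched rows get NULL for `bins`'s columns.
Matching on b.bin_id = i.bin_id. A NULL in a compared column never satisfies the condition.
Matched pairs: 2; unmatched i rows kept: 5.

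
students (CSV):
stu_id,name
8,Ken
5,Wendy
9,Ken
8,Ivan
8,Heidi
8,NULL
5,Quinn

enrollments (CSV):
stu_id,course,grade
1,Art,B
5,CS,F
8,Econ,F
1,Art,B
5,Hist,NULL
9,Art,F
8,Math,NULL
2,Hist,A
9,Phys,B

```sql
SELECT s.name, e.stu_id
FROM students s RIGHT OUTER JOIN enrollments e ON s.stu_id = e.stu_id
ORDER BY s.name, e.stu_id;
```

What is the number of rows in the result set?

17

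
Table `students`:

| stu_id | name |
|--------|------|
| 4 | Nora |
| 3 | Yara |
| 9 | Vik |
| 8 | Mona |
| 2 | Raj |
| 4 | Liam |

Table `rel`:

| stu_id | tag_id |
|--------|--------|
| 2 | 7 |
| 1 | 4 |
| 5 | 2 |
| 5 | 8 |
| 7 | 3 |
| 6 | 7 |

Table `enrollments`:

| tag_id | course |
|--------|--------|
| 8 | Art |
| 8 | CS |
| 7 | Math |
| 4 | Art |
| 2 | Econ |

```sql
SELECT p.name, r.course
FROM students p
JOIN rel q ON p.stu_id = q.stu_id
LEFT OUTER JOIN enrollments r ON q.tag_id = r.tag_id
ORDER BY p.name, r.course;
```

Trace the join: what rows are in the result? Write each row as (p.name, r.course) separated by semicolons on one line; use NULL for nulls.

(Raj, Math)

Evaluate left to right. First `students p INNER JOIN rel q` on stu_id: 1 row(s).
Then LEFT JOIN `enrollments r` on tag_id: each of those 1 rows is kept; rows whose q.tag_id has no match in r get NULL for r's columns.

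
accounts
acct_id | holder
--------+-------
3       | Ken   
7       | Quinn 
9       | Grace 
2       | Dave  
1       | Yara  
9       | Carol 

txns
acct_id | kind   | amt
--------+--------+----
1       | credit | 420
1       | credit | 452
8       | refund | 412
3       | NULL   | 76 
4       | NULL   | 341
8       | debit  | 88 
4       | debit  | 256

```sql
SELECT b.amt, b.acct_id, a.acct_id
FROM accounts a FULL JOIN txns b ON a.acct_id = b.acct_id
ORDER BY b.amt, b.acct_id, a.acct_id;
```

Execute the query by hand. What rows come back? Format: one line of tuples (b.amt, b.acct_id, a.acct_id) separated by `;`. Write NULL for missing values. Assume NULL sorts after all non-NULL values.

(76, 3, 3); (88, 8, NULL); (256, 4, NULL); (341, 4, NULL); (412, 8, NULL); (420, 1, 1); (452, 1, 1); (NULL, NULL, 2); (NULL, NULL, 7); (NULL, NULL, 9); (NULL, NULL, 9)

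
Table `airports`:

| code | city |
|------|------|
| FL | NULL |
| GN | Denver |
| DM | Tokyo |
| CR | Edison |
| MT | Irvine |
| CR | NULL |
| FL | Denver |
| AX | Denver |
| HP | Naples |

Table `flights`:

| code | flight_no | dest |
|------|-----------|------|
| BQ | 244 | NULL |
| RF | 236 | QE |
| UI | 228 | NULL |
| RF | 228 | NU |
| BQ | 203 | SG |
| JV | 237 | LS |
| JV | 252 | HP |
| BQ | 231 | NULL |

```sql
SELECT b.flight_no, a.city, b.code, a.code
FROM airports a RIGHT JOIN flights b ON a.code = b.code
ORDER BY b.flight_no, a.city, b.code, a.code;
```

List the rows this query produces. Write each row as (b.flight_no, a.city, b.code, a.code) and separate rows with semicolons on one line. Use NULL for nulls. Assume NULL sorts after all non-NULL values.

(203, NULL, BQ, NULL); (228, NULL, RF, NULL); (228, NULL, UI, NULL); (231, NULL, BQ, NULL); (236, NULL, RF, NULL); (237, NULL, JV, NULL); (244, NULL, BQ, NULL); (252, NULL, JV, NULL)

RIGHT JOIN keeps every row from `flights`; unmatched rows get NULL for `airports`'s columns.
Matching on a.code = b.code.
Matched pairs: 0; unmatched b rows kept: 8.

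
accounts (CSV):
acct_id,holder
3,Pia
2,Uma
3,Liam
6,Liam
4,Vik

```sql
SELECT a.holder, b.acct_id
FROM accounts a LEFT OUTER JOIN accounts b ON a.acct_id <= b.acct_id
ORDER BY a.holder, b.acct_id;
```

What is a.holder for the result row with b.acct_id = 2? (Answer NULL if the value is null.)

LEFT JOIN keeps every row from `accounts a`; unmatched rows get NULL for `accounts b`'s columns.
Matching on a.acct_id <= b.acct_id.
- a (acct_id=3) pairs with 4 row(s) of b.
- a (acct_id=2) pairs with 5 row(s) of b.
- a (acct_id=3) pairs with 4 row(s) of b.
- a (acct_id=6) pairs with 1 row(s) of b.
- a (acct_id=4) pairs with 2 row(s) of b.

Uma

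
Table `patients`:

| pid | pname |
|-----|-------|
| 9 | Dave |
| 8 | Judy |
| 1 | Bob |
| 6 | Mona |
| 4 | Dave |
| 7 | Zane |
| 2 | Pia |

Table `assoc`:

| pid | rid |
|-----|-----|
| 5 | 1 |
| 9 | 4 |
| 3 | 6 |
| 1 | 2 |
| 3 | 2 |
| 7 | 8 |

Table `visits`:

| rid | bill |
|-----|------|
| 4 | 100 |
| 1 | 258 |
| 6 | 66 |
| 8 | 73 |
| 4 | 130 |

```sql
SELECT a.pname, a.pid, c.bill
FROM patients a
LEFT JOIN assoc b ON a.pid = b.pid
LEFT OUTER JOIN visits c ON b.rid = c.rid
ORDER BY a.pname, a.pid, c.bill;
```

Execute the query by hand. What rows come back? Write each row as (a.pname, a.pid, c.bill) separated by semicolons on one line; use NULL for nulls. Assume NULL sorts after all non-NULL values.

Evaluate left to right. First `patients a LEFT JOIN assoc b` on pid: 7 row(s).
Then LEFT JOIN `visits c` on rid: each of those 7 rows is kept; rows whose b.rid has no match in c get NULL for c's columns.

(Bob, 1, NULL); (Dave, 4, NULL); (Dave, 9, 100); (Dave, 9, 130); (Judy, 8, NULL); (Mona, 6, NULL); (Pia, 2, NULL); (Zane, 7, 73)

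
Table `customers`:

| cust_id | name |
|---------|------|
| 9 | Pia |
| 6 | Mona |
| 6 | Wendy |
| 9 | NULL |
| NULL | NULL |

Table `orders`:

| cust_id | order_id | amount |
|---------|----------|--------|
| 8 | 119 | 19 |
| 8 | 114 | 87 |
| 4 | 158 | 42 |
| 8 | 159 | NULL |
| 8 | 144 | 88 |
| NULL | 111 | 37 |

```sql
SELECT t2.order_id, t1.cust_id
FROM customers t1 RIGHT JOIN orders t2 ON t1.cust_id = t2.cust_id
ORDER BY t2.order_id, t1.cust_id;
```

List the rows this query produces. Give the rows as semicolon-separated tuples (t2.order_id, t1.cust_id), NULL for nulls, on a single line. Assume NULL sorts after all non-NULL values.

(111, NULL); (114, NULL); (119, NULL); (144, NULL); (158, NULL); (159, NULL)

RIGHT JOIN keeps every row from `orders`; unmatched rows get NULL for `customers`'s columns.
Matching on t1.cust_id = t2.cust_id. A NULL in a compared column never satisfies the condition.
- cust_id=9: no matching t2 row.
- cust_id=6: no matching t2 row.
- cust_id=6: no matching t2 row.
- cust_id=9: no matching t2 row.
- cust_id=NULL: no matching t2 row.
- 6 row(s) from t2 found no t1 partner → padded with NULL.
After projecting and ordering:
t2.order_id | t1.cust_id
111 | NULL
114 | NULL
119 | NULL
144 | NULL
158 | NULL
159 | NULL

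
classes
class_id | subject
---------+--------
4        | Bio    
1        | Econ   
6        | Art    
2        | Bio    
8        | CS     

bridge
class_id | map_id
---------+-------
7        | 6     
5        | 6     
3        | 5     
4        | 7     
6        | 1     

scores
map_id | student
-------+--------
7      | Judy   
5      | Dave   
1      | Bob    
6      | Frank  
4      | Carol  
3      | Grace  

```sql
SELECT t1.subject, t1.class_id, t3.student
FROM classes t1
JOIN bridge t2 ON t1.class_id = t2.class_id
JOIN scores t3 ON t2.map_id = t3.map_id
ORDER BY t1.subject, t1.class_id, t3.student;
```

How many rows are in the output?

2

Evaluate left to right. First `classes t1 INNER JOIN bridge t2` on class_id: 2 row(s).
Then INNER JOIN `scores t3` on map_id: keep only rows whose t2.map_id appears in t3.
Result: 2 row(s).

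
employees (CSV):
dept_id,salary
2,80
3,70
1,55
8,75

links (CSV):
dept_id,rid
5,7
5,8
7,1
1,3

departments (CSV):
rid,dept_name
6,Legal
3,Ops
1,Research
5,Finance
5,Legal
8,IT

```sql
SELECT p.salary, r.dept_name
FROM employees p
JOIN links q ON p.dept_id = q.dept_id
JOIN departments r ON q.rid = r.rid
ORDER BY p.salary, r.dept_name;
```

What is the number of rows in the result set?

Joins associate left-to-right: employees INNER JOIN links on dept_id gives 1 intermediate row(s).
Then INNER JOIN `departments r` on rid: keep only rows whose q.rid appears in r.
Result: 1 row(s).

1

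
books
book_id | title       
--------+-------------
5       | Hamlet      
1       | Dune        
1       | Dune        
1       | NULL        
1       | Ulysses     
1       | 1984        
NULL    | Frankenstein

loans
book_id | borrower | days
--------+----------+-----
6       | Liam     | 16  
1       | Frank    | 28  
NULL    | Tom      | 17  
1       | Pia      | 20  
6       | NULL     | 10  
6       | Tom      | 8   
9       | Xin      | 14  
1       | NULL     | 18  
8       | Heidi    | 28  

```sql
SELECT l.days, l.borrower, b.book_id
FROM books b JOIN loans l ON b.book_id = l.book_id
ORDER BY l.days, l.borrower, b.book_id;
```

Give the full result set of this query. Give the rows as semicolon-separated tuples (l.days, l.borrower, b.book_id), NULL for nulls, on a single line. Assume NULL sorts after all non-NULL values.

(18, NULL, 1); (18, NULL, 1); (18, NULL, 1); (18, NULL, 1); (18, NULL, 1); (20, Pia, 1); (20, Pia, 1); (20, Pia, 1); (20, Pia, 1); (20, Pia, 1); (28, Frank, 1); (28, Frank, 1); (28, Frank, 1); (28, Frank, 1); (28, Frank, 1)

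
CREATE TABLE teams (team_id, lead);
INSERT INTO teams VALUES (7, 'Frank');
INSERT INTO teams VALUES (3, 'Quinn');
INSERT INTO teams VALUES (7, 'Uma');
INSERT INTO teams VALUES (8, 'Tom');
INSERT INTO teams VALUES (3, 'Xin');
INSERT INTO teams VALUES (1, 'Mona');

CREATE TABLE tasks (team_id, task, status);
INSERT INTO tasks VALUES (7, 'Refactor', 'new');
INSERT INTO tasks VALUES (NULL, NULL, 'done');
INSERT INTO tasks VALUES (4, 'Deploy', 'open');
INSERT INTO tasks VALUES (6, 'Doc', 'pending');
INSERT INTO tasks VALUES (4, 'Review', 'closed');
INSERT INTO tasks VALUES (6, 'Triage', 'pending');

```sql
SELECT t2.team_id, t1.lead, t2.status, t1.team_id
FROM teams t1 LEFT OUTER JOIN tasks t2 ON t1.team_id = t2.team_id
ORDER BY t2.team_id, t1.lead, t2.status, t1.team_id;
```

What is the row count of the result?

LEFT JOIN keeps every row from `teams`; unmatched rows get NULL for `tasks`'s columns.
Matching on t1.team_id = t2.team_id. A NULL in a compared column never satisfies the condition.
- team_id=7: 1 matching t2 row(s), so 1 row(s) emitted.
- team_id=3: no t2 row matches, row kept with t2 columns NULL.
- team_id=7: 1 matching t2 row(s), so 1 row(s) emitted.
- team_id=8: no t2 row matches, row kept with t2 columns NULL.
- team_id=3: no t2 row matches, row kept with t2 columns NULL.
- team_id=1: no t2 row matches, row kept with t2 columns NULL.
Total: 2 matched + 4 padded = 6 rows.

6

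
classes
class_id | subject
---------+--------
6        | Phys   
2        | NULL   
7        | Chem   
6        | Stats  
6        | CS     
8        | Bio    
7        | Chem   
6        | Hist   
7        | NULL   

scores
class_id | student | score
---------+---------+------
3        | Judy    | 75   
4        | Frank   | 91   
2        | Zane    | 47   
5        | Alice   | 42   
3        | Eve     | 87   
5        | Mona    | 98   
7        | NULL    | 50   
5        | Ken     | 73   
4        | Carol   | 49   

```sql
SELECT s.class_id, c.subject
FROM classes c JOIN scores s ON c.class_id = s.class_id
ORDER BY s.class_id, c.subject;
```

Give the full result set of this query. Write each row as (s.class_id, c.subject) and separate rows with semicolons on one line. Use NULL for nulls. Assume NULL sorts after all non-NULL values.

INNER JOIN keeps only pairs where the ON condition holds.
Matching on c.class_id = s.class_id.
- c row (class_id=6): no match → dropped.
- c row (class_id=2): matches 1 s row(s) → 1 output row(s).
- c row (class_id=7): matches 1 s row(s) → 1 output row(s).
- c row (class_id=6): no match → dropped.
- c row (class_id=6): no match → dropped.
- c row (class_id=8): no match → dropped.
- c row (class_id=7): matches 1 s row(s) → 1 output row(s).
- c row (class_id=6): no match → dropped.
- c row (class_id=7): matches 1 s row(s) → 1 output row(s).
After projecting and ordering:
s.class_id | c.subject
2 | NULL
7 | Chem
7 | Chem
7 | NULL

(2, NULL); (7, Chem); (7, Chem); (7, NULL)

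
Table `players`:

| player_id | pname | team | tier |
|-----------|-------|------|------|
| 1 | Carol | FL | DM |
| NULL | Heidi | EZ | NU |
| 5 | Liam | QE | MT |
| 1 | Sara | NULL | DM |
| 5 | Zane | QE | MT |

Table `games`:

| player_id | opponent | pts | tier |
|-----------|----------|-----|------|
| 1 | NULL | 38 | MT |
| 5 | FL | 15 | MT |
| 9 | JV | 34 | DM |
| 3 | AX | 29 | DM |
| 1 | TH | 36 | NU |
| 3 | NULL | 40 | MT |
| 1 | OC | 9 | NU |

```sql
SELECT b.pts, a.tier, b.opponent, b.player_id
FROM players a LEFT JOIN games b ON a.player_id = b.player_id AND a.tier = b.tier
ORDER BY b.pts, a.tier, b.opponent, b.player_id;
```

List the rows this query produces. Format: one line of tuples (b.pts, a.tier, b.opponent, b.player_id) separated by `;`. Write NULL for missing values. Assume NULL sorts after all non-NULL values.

LEFT JOIN keeps every row from `players`; unmatched rows get NULL for `games`'s columns.
Matching on a.player_id = b.player_id AND a.tier = b.tier. A NULL in a compared column never satisfies the condition.
Matched pairs: 2; unmatched a rows kept: 3.

(15, MT, FL, 5); (15, MT, FL, 5); (NULL, DM, NULL, NULL); (NULL, DM, NULL, NULL); (NULL, NU, NULL, NULL)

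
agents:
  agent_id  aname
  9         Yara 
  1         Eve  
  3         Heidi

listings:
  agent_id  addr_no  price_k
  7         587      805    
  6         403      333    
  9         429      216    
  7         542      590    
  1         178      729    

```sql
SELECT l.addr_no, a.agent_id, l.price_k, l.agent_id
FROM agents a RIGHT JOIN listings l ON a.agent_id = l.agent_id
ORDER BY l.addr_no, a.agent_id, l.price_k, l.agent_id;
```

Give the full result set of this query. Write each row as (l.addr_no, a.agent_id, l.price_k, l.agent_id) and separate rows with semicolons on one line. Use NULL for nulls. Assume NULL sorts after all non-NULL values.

RIGHT JOIN keeps every row from `listings`; unmatched rows get NULL for `agents`'s columns.
Matching on a.agent_id = l.agent_id.
- agent_id=9: 1 matching l row(s), so 1 row(s) emitted.
- agent_id=1: 1 matching l row(s), so 1 row(s) emitted.
- agent_id=3: no matching l row.
- 3 row(s) from l found no a partner → padded with NULL.
After projecting and ordering:
l.addr_no | a.agent_id | l.price_k | l.agent_id
178 | 1 | 729 | 1
403 | NULL | 333 | 6
429 | 9 | 216 | 9
542 | NULL | 590 | 7
587 | NULL | 805 | 7

(178, 1, 729, 1); (403, NULL, 333, 6); (429, 9, 216, 9); (542, NULL, 590, 7); (587, NULL, 805, 7)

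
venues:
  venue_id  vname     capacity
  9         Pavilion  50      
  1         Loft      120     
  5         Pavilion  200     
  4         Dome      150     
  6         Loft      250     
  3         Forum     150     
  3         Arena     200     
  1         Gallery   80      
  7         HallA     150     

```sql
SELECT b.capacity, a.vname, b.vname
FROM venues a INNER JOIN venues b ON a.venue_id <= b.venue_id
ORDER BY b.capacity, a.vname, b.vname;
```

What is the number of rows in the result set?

47

INNER JOIN keeps only pairs where the ON condition holds.
Matching on a.venue_id <= b.venue_id.
Matched pairs: 47.
Total: 47 rows.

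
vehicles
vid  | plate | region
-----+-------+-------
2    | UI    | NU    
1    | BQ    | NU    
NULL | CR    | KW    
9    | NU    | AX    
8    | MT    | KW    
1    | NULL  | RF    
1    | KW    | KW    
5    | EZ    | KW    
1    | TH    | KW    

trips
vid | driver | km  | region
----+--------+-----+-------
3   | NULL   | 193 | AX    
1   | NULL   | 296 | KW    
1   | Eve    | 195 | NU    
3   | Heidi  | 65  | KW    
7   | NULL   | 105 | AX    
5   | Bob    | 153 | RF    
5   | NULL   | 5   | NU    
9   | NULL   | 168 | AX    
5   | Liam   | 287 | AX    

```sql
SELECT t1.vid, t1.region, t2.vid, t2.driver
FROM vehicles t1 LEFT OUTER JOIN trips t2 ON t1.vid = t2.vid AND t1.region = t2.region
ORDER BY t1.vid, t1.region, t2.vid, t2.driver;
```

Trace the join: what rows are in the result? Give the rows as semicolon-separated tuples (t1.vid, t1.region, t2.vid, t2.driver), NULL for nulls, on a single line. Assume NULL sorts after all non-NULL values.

(1, KW, 1, NULL); (1, KW, 1, NULL); (1, NU, 1, Eve); (1, RF, NULL, NULL); (2, NU, NULL, NULL); (5, KW, NULL, NULL); (8, KW, NULL, NULL); (9, AX, 9, NULL); (NULL, KW, NULL, NULL)

LEFT JOIN keeps every row from `vehicles`; unmatched rows get NULL for `trips`'s columns.
Matching on t1.vid = t2.vid AND t1.region = t2.region. A NULL in a compared column never satisfies the condition.
- vid=2, region=NU: no t2 row matches, row kept with t2 columns NULL.
- vid=1, region=NU: 1 matching t2 row(s), so 1 row(s) emitted.
- vid=NULL, region=KW: no t2 row matches, row kept with t2 columns NULL.
- vid=9, region=AX: 1 matching t2 row(s), so 1 row(s) emitted.
- vid=8, region=KW: no t2 row matches, row kept with t2 columns NULL.
- vid=1, region=RF: no t2 row matches, row kept with t2 columns NULL.
- vid=1, region=KW: 1 matching t2 row(s), so 1 row(s) emitted.
- vid=5, region=KW: no t2 row matches, row kept with t2 columns NULL.
- vid=1, region=KW: 1 matching t2 row(s), so 1 row(s) emitted.
After projecting and ordering:
t1.vid | t1.region | t2.vid | t2.driver
1 | KW | 1 | NULL
1 | KW | 1 | NULL
1 | NU | 1 | Eve
1 | RF | NULL | NULL
2 | NU | NULL | NULL
5 | KW | NULL | NULL
8 | KW | NULL | NULL
9 | AX | 9 | NULL
NULL | KW | NULL | NULL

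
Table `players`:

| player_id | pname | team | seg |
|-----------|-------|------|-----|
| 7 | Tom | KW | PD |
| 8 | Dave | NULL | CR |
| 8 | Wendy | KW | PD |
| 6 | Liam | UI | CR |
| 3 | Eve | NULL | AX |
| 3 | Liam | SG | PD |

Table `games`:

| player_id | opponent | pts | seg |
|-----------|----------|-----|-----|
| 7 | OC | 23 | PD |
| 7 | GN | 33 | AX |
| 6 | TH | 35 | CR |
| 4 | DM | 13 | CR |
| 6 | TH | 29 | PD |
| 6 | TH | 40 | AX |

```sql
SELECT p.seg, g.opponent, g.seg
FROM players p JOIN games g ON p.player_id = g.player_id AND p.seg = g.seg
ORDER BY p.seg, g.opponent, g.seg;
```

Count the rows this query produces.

2

INNER JOIN keeps only pairs where the ON condition holds.
Matching on p.player_id = g.player_id AND p.seg = g.seg.
Matched pairs: 2.
Total: 2 rows.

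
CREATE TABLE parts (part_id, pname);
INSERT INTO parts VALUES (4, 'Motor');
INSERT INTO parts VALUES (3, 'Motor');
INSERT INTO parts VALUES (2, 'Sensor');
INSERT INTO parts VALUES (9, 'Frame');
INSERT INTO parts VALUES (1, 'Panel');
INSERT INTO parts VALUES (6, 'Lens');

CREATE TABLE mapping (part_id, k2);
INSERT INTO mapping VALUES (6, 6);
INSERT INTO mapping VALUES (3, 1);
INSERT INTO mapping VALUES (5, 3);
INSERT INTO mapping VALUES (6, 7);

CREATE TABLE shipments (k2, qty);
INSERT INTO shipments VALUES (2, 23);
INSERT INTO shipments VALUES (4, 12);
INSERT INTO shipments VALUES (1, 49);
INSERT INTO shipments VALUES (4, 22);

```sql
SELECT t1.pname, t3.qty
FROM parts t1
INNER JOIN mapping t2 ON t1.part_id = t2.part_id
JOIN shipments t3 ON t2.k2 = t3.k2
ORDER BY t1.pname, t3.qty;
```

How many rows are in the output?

1

Evaluate left to right. First `parts t1 INNER JOIN mapping t2` on part_id: 3 row(s).
Then INNER JOIN `shipments t3` on k2: keep only rows whose t2.k2 appears in t3.
Result: 1 row(s).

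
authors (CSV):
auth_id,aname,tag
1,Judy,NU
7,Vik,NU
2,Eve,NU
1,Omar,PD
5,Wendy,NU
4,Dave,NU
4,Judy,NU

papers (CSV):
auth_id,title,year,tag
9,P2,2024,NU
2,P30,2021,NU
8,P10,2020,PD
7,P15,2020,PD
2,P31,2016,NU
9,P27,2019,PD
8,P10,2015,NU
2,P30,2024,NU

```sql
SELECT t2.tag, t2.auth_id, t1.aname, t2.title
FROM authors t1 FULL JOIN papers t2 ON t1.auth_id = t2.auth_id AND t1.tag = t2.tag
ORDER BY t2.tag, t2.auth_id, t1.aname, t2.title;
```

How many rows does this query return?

14

FULL OUTER JOIN keeps every row from both sides; unmatched rows get NULL for the other side's columns.
Matching on t1.auth_id = t2.auth_id AND t1.tag = t2.tag.
Matched pairs: 3; unmatched t1 rows kept: 6; unmatched t2 rows kept: 5.
Total: 3 matched + 11 padded = 14 rows.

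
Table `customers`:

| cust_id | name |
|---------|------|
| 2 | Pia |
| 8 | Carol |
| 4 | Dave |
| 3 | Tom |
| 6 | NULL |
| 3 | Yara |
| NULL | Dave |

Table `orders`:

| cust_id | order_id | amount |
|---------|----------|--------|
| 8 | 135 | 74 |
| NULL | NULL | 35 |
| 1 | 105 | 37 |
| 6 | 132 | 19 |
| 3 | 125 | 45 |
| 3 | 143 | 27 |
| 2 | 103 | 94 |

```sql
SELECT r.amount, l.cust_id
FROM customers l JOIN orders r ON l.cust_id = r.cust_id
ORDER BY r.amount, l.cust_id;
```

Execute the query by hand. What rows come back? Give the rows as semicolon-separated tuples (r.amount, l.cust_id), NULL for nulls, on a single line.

(19, 6); (27, 3); (27, 3); (45, 3); (45, 3); (74, 8); (94, 2)

INNER JOIN keeps only pairs where the ON condition holds.
Matching on l.cust_id = r.cust_id. A NULL in a compared column never satisfies the condition.
- l[0] cust_id=2 → 1 match(es) in r → 1 row(s).
- l[1] cust_id=8 → 1 match(es) in r → 1 row(s).
- l[2] cust_id=4 → no match; dropped.
- l[3] cust_id=3 → 2 match(es) in r → 2 row(s).
- l[4] cust_id=6 → 1 match(es) in r → 1 row(s).
- l[5] cust_id=3 → 2 match(es) in r → 2 row(s).
- l[6] cust_id=NULL → no match; dropped.
After projecting and ordering:
r.amount | l.cust_id
19 | 6
27 | 3
27 | 3
45 | 3
45 | 3
74 | 8
94 | 2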